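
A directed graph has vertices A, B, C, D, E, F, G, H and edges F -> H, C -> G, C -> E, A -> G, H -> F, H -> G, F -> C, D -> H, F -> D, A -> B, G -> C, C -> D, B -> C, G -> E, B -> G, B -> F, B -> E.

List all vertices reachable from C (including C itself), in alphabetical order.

C, D, E, F, G, H

Start at C.
Its neighbours: D, E, G.
Then their neighbours: H.
Then next layer: F.
Nothing further is reachable.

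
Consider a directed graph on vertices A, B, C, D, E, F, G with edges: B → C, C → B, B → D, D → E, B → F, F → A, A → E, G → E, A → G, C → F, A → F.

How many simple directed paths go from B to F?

2

B→C→F
B→F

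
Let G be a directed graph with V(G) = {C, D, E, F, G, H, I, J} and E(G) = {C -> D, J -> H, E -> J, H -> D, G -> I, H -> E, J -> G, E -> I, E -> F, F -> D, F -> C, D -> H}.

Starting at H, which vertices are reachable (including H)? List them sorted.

Start at H.
Its neighbours: D, E.
Then their neighbours: F, I, J.
Then next layer: C, G.
Every vertex is now reached.

C, D, E, F, G, H, I, J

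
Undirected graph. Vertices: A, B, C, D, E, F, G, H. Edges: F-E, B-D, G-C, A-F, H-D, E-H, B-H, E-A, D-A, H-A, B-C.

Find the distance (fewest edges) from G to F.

5

Distance 0: G.
Distance 1: C.
Distance 2: B.
Distance 3: D, H.
Distance 4: A, E.
Distance 5: F — contains F.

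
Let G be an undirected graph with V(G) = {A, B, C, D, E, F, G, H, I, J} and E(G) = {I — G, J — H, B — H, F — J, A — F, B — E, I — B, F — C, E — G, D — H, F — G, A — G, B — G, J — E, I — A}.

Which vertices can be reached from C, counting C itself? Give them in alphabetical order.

A, B, C, D, E, F, G, H, I, J

Start at C.
Its neighbours: F.
Then their neighbours: A, G, J.
Then next layer: B, E, H, I.
Then next layer: D.
Every vertex is now reached.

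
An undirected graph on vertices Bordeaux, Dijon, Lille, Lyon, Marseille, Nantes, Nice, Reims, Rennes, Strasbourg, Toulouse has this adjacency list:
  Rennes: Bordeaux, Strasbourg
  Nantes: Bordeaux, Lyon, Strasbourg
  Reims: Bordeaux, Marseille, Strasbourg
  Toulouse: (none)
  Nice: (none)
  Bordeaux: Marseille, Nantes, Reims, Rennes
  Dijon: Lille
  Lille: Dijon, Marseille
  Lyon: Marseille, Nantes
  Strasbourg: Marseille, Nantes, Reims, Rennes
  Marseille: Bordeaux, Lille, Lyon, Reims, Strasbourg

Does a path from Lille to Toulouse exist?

Explore from Lille.
Distance 1: reach Dijon, Marseille.
Distance 2: reach Bordeaux, Lyon, Reims, Strasbourg.
Distance 3: reach Nantes, Rennes.
The search is exhausted without reaching Toulouse; it lies in a different component.

No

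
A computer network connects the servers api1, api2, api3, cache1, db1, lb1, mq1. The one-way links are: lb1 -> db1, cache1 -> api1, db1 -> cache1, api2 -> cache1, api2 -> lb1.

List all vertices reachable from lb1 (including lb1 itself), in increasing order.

api1, cache1, db1, lb1

Start at lb1.
Its neighbours: db1.
Then their neighbours: cache1.
Then next layer: api1.
Nothing further is reachable.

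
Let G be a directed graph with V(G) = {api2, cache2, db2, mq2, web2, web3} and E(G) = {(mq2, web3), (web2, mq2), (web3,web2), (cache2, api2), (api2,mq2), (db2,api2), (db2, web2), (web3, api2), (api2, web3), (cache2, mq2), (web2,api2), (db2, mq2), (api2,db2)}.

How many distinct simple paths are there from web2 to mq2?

3

web2→api2→db2→mq2
web2→api2→mq2
web2→mq2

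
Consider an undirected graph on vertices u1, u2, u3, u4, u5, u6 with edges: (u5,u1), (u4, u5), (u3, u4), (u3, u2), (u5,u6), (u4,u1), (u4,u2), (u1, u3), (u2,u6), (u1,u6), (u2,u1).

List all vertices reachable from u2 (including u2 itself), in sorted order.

u1, u2, u3, u4, u5, u6

Start at u2.
Its neighbours: u1, u3, u4, u6.
Then their neighbours: u5.
Every vertex is now reached.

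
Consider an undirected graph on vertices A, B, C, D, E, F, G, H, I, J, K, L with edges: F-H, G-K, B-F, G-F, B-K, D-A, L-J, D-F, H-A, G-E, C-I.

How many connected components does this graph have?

3

From A: component {A, B, D, E, F, G, H, K}.
From C: component {C, I}.
From J: component {J, L}.
That's 3 components.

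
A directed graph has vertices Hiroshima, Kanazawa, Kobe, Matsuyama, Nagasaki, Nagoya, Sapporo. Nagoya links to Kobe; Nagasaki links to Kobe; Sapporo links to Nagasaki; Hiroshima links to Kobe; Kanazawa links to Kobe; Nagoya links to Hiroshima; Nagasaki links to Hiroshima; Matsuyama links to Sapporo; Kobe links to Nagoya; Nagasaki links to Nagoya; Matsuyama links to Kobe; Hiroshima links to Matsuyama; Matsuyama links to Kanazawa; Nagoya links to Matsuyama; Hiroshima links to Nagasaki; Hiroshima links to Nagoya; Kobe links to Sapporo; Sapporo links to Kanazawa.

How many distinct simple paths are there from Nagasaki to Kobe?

17

Nagasaki→Hiroshima→Kobe
Nagasaki→Hiroshima→Matsuyama→Kanazawa→Kobe
Nagasaki→Hiroshima→Matsuyama→Kobe
Nagasaki→Hiroshima→Matsuyama→Sapporo→Kanazawa→Kobe
Nagasaki→Hiroshima→Nagoya→Kobe
Nagasaki→Hiroshima→Nagoya→Matsuyama→Kanazawa→Kobe
Nagasaki→Hiroshima→Nagoya→Matsuyama→Kobe
Nagasaki→Hiroshima→Nagoya→Matsuyama→Sapporo→Kanazawa→Kobe
... and 9 more.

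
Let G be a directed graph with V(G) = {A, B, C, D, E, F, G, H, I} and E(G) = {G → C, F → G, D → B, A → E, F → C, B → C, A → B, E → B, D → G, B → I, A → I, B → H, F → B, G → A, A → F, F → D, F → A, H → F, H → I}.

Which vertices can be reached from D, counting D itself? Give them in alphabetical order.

A, B, C, D, E, F, G, H, I

Start at D.
Its neighbours: B, G.
Then their neighbours: A, C, H, I.
Then next layer: E, F.
Every vertex is now reached.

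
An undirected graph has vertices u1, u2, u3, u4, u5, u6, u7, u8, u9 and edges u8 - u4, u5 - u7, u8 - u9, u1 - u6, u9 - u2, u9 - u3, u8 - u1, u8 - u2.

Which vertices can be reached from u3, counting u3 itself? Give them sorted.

u1, u2, u3, u4, u6, u8, u9

Start at u3.
Its neighbours: u9.
Then their neighbours: u2, u8.
Then next layer: u1, u4.
Then next layer: u6.
Nothing further is reachable.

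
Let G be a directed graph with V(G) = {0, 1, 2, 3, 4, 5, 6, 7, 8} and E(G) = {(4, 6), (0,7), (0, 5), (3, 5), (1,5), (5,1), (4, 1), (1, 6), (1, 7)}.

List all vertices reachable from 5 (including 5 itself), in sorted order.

Start at 5.
Its neighbours: 1.
Then their neighbours: 6, 7.
Nothing further is reachable.

1, 5, 6, 7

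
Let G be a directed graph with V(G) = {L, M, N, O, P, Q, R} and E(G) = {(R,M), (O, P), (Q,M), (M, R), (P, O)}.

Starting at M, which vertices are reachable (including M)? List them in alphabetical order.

Start at M.
Its neighbours: R.
Nothing further is reachable.

M, R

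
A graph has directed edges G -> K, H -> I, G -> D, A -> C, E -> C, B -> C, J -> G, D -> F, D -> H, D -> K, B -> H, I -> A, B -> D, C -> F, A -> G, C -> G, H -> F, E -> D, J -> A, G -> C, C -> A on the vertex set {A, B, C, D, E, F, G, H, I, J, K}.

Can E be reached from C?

No

Explore from C.
Distance 1: reach A, F, G.
Distance 2: reach D, K.
Distance 3: reach H.
Distance 4: reach I.
The search from C is exhausted; no directed path reaches E.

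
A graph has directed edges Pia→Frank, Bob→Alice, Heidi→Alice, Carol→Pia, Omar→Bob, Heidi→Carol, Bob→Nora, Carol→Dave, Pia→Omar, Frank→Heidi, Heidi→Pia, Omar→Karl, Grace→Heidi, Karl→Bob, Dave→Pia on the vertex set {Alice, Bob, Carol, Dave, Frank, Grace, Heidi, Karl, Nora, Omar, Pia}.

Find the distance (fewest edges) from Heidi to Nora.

Distance 0: Heidi.
Distance 1: Alice, Carol, Pia.
Distance 2: Dave, Frank, Omar.
Distance 3: Bob, Karl.
Distance 4: Nora — contains Nora.

4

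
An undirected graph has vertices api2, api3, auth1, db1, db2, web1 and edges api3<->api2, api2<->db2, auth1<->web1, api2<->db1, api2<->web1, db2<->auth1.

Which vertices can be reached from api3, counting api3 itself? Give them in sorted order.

api2, api3, auth1, db1, db2, web1

Start at api3.
Its neighbours: api2.
Then their neighbours: db1, db2, web1.
Then next layer: auth1.
Every vertex is now reached.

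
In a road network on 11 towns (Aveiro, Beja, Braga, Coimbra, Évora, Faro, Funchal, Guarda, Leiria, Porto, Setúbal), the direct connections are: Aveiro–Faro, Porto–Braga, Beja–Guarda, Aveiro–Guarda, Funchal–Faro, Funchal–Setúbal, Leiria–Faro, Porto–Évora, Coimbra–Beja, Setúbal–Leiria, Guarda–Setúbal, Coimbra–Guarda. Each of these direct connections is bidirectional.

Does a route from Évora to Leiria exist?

Explore from Évora.
Distance 1: reach Porto.
Distance 2: reach Braga.
The search is exhausted without reaching Leiria; it lies in a different component.

No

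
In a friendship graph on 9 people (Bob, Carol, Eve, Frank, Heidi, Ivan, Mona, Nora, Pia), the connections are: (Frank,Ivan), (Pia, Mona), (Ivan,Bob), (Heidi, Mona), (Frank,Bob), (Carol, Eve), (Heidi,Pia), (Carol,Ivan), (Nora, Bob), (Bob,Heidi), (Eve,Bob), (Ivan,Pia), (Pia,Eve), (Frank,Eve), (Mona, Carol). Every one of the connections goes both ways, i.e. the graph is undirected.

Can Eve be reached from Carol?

Yes

Explore from Carol.
Distance 1: reach Eve, Ivan, Mona.
Found Eve.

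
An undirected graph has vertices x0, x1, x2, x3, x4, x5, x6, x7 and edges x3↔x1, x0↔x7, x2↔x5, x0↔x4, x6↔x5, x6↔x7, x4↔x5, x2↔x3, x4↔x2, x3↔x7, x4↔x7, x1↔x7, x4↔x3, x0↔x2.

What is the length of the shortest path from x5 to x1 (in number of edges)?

3

Distance 0: x5.
Distance 1: x2, x4, x6.
Distance 2: x0, x3, x7.
Distance 3: x1 — contains x1.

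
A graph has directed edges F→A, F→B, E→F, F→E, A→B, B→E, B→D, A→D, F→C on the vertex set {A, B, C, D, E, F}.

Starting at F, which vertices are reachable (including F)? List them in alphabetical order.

Start at F.
Its neighbours: A, B, C, E.
Then their neighbours: D.
Every vertex is now reached.

A, B, C, D, E, F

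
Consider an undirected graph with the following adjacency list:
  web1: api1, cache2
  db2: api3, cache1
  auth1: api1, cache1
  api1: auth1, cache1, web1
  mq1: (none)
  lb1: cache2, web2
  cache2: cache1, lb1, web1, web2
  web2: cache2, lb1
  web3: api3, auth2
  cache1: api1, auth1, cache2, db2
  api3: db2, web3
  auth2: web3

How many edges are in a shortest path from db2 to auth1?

2

Distance 0: db2.
Distance 1: api3, cache1.
Distance 2: api1, auth1, cache2, web3 — contains auth1.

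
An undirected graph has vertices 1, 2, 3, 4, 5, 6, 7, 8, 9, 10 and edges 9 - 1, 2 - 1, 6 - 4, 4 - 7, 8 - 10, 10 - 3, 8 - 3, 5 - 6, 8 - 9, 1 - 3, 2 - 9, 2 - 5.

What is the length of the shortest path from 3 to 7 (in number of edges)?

6

Distance 0: 3.
Distance 1: 1, 8, 10.
Distance 2: 2, 9.
Distance 3: 5.
Distance 4: 6.
Distance 5: 4.
Distance 6: 7 — contains 7.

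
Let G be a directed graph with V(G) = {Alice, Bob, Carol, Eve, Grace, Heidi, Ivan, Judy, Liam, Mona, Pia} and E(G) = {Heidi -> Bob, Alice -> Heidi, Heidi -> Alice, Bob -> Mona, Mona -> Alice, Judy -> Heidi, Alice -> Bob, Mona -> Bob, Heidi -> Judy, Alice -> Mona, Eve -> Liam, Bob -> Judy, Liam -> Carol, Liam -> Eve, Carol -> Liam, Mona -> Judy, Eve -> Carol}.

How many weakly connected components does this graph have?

From Alice: component {Alice, Bob, Heidi, Judy, Mona}.
From Carol: component {Carol, Eve, Liam}.
From Grace: component {Grace}.
From Ivan: component {Ivan}.
From Pia: component {Pia}.
That's 5 components.

5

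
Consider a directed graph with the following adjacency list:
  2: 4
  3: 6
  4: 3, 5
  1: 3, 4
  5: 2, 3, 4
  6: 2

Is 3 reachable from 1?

Yes

Explore from 1.
Distance 1: reach 3, 4.
Found 3.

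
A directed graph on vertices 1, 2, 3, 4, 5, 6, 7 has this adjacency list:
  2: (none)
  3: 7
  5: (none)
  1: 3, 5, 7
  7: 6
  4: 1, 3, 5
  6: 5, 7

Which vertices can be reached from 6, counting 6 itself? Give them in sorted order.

5, 6, 7

Start at 6.
Its neighbours: 5, 7.
Nothing further is reachable.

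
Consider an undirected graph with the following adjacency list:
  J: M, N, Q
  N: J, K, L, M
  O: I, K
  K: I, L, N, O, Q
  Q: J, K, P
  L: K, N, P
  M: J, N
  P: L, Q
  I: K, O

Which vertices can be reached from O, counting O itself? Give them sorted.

Start at O.
Its neighbours: I, K.
Then their neighbours: L, N, Q.
Then next layer: J, M, P.
Every vertex is now reached.

I, J, K, L, M, N, O, P, Q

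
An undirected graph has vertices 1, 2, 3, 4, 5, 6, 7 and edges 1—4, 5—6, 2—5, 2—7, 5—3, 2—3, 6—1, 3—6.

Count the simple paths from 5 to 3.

3

5–2–3
5–3
5–6–3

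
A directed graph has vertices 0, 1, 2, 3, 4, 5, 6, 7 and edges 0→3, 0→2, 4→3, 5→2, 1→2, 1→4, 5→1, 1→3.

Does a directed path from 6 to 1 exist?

No

6 has no outgoing edges, so nothing is reachable from it.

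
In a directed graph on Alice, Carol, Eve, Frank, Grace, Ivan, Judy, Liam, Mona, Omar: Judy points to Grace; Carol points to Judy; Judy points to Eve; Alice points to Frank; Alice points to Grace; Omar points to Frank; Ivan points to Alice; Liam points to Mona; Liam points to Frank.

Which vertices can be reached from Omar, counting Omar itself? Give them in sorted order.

Start at Omar.
Its neighbours: Frank.
Nothing further is reachable.

Frank, Omar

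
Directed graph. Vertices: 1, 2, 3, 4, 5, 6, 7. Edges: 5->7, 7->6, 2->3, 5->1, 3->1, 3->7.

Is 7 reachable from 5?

Yes

Explore from 5.
Distance 1: reach 1, 7.
Found 7.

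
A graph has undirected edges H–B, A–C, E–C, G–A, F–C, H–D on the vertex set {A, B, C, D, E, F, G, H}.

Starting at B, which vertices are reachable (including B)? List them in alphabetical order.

Start at B.
Its neighbours: H.
Then their neighbours: D.
Nothing further is reachable.

B, D, H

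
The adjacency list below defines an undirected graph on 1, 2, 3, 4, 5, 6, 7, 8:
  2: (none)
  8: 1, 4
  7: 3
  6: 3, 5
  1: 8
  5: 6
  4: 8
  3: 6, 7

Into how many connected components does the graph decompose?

3

From 1: component {1, 4, 8}.
From 2: component {2}.
From 3: component {3, 5, 6, 7}.
That's 3 components.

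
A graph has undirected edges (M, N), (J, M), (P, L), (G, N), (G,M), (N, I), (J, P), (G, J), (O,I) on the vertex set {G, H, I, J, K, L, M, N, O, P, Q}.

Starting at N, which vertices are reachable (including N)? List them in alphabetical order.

G, I, J, L, M, N, O, P

Start at N.
Its neighbours: G, I, M.
Then their neighbours: J, O.
Then next layer: P.
Then next layer: L.
Nothing further is reachable.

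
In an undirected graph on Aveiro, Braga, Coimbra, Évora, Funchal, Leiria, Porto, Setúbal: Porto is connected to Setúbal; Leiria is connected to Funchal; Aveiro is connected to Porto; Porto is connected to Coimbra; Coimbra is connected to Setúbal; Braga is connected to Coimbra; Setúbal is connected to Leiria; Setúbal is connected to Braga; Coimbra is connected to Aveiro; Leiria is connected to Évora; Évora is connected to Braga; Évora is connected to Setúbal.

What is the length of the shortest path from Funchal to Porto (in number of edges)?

Distance 0: Funchal.
Distance 1: Leiria.
Distance 2: Évora, Setúbal.
Distance 3: Braga, Coimbra, Porto — contains Porto.

3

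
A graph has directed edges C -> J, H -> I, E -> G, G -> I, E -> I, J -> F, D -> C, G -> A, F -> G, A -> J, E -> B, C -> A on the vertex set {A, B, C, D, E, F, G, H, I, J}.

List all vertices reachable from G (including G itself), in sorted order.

Start at G.
Its neighbours: A, I.
Then their neighbours: J.
Then next layer: F.
Nothing further is reachable.

A, F, G, I, J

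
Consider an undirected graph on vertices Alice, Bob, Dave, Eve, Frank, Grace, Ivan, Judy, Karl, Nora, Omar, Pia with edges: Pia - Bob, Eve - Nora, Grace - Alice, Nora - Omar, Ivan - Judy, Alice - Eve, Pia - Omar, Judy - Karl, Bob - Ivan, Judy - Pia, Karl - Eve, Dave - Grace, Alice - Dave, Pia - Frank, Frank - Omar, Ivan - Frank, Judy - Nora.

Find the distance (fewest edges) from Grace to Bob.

Distance 0: Grace.
Distance 1: Alice, Dave.
Distance 2: Eve.
Distance 3: Karl, Nora.
Distance 4: Judy, Omar.
Distance 5: Frank, Ivan, Pia.
Distance 6: Bob — contains Bob.

6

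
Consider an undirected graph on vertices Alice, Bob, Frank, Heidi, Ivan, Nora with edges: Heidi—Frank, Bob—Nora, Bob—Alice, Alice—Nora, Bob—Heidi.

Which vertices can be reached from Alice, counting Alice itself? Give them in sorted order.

Start at Alice.
Its neighbours: Bob, Nora.
Then their neighbours: Heidi.
Then next layer: Frank.
Nothing further is reachable.

Alice, Bob, Frank, Heidi, Nora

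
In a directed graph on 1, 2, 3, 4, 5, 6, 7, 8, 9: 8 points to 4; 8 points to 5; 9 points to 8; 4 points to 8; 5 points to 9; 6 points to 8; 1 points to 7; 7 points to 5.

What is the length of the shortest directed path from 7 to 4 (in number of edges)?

4

Distance 0: 7.
Distance 1: 5.
Distance 2: 9.
Distance 3: 8.
Distance 4: 4 — contains 4.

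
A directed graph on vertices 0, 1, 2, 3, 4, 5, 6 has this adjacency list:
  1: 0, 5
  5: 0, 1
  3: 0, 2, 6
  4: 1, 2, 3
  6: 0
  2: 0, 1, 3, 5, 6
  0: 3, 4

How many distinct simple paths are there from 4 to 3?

10

4→1→0→3
4→1→5→0→3
4→2→0→3
4→2→1→0→3
4→2→1→5→0→3
4→2→3
4→2→5→0→3
4→2→5→1→0→3
4→2→6→0→3
4→3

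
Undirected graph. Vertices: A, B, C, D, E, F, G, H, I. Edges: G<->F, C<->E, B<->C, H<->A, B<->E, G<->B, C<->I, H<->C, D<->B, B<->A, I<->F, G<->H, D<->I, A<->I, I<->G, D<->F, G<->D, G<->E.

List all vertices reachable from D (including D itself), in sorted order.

A, B, C, D, E, F, G, H, I

Start at D.
Its neighbours: B, F, G, I.
Then their neighbours: A, C, E, H.
Every vertex is now reached.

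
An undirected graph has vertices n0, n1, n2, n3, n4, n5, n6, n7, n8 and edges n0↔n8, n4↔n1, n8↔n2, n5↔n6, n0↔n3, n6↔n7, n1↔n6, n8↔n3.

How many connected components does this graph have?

2

From n0: component {n0, n2, n3, n8}.
From n1: component {n1, n4, n5, n6, n7}.
That's 2 components.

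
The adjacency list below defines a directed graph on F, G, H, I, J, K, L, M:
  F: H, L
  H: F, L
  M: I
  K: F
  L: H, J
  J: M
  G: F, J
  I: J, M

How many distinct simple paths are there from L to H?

1

L→H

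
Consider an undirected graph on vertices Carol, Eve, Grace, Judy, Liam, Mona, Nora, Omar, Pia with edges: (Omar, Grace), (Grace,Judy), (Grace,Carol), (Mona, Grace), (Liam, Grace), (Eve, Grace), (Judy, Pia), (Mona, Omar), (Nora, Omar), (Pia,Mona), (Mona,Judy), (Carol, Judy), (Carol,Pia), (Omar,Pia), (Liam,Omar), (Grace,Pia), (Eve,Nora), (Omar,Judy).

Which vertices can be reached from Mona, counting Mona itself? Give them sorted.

Carol, Eve, Grace, Judy, Liam, Mona, Nora, Omar, Pia

Start at Mona.
Its neighbours: Grace, Judy, Omar, Pia.
Then their neighbours: Carol, Eve, Liam, Nora.
Every vertex is now reached.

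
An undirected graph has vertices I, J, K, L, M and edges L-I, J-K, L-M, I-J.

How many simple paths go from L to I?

L–I

1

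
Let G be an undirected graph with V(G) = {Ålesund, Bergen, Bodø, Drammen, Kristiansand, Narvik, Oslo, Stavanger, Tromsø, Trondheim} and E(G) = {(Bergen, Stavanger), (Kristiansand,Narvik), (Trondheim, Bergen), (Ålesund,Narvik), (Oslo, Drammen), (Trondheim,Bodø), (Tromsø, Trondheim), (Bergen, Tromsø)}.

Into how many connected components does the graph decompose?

From Ålesund: component {Ålesund, Kristiansand, Narvik}.
From Bergen: component {Bergen, Bodø, Stavanger, Tromsø, Trondheim}.
From Drammen: component {Drammen, Oslo}.
That's 3 components.

3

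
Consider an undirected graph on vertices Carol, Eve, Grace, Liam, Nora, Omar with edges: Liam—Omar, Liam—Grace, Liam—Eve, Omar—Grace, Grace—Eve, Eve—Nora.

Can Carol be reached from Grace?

Explore from Grace.
Distance 1: reach Eve, Liam, Omar.
Distance 2: reach Nora.
The search is exhausted without reaching Carol; it lies in a different component.

No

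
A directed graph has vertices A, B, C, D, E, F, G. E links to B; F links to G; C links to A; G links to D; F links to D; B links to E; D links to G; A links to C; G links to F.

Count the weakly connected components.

From A: component {A, C}.
From B: component {B, E}.
From D: component {D, F, G}.
That's 3 components.

3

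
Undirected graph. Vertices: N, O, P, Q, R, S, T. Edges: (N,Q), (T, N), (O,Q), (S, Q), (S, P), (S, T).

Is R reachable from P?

Explore from P.
Distance 1: reach S.
Distance 2: reach Q, T.
Distance 3: reach N, O.
The search is exhausted without reaching R; it lies in a different component.

No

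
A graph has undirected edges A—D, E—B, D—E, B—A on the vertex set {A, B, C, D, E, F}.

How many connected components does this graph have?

From A: component {A, B, D, E}.
From C: component {C}.
From F: component {F}.
That's 3 components.

3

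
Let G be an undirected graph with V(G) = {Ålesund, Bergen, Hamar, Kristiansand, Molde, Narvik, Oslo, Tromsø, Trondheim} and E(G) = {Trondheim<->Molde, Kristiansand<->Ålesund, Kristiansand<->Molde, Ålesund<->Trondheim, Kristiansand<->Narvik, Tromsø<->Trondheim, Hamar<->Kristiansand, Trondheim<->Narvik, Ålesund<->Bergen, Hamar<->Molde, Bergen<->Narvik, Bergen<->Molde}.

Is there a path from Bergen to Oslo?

Explore from Bergen.
Distance 1: reach Ålesund, Molde, Narvik.
Distance 2: reach Hamar, Kristiansand, Trondheim.
Distance 3: reach Tromsø.
The search is exhausted without reaching Oslo; it lies in a different component.

No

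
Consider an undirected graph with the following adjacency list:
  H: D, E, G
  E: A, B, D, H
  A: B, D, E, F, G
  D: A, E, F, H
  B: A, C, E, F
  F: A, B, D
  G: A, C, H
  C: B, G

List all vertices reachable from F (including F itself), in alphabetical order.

A, B, C, D, E, F, G, H

Start at F.
Its neighbours: A, B, D.
Then their neighbours: C, E, G, H.
Every vertex is now reached.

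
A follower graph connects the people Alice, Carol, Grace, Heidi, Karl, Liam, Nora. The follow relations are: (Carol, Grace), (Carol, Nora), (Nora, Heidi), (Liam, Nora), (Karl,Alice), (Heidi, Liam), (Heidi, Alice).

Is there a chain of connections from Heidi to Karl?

No

Explore from Heidi.
Distance 1: reach Alice, Liam.
Distance 2: reach Nora.
The search from Heidi is exhausted; no directed path reaches Karl.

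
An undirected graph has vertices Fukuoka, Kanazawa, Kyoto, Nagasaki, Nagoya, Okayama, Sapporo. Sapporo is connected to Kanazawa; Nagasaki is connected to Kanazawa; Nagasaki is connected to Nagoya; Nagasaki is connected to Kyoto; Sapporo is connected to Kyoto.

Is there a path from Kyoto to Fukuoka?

Explore from Kyoto.
Distance 1: reach Nagasaki, Sapporo.
Distance 2: reach Kanazawa, Nagoya.
The search is exhausted without reaching Fukuoka; it lies in a different component.

No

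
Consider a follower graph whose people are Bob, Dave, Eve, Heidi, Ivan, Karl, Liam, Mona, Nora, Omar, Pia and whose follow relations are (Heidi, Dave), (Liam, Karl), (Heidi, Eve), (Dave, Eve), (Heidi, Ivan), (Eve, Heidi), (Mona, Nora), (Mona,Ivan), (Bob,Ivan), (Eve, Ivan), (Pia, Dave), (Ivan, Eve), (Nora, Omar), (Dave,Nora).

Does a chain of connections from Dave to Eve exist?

Explore from Dave.
Distance 1: reach Eve, Nora.
Found Eve.

Yes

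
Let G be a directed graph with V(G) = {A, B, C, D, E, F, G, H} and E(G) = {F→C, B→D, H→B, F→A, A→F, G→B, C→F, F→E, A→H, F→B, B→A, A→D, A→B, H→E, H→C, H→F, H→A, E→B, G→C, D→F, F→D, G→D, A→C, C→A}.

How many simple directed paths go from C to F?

C→A→B→D→F
C→A→D→F
C→A→F
C→A→H→B→D→F
C→A→H→E→B→D→F
C→A→H→F
C→F

7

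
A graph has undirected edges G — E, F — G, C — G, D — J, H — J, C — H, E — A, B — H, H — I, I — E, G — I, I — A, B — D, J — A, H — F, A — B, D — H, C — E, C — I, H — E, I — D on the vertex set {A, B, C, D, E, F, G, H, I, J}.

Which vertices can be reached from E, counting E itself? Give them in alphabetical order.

A, B, C, D, E, F, G, H, I, J

Start at E.
Its neighbours: A, C, G, H, I.
Then their neighbours: B, D, F, J.
Every vertex is now reached.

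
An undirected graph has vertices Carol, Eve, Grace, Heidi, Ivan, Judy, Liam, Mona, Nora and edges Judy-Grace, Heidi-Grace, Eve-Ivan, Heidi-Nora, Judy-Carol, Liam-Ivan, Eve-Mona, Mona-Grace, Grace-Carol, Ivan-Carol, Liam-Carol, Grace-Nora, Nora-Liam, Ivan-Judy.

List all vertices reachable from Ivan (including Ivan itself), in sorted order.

Carol, Eve, Grace, Heidi, Ivan, Judy, Liam, Mona, Nora

Start at Ivan.
Its neighbours: Carol, Eve, Judy, Liam.
Then their neighbours: Grace, Mona, Nora.
Then next layer: Heidi.
Every vertex is now reached.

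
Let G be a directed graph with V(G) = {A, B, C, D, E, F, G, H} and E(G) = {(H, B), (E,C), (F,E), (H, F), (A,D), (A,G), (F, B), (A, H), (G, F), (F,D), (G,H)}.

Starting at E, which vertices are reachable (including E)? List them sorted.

Start at E.
Its neighbours: C.
Nothing further is reachable.

C, E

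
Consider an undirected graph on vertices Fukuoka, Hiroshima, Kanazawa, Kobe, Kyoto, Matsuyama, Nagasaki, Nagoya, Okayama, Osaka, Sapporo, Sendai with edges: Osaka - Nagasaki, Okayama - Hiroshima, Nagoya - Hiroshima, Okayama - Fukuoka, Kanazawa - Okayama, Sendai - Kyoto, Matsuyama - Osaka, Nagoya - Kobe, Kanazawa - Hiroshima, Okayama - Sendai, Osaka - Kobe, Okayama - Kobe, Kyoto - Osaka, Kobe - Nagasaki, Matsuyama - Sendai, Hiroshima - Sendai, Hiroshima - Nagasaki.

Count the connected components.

2

From Fukuoka: component {Fukuoka, Hiroshima, Kanazawa, Kobe, Kyoto, Matsuyama, Nagasaki, Nagoya, Okayama, Osaka, Sendai}.
From Sapporo: component {Sapporo}.
That's 2 components.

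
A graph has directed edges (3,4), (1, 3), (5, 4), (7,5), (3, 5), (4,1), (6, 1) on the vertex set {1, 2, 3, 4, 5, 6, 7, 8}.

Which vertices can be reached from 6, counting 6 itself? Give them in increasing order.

1, 3, 4, 5, 6

Start at 6.
Its neighbours: 1.
Then their neighbours: 3.
Then next layer: 4, 5.
Nothing further is reachable.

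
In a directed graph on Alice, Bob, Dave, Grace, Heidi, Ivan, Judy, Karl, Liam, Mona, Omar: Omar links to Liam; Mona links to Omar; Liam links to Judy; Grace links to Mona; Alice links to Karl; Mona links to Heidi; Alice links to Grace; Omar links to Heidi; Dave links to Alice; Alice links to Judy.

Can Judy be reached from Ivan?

Ivan has no outgoing edges, so nothing is reachable from it.

No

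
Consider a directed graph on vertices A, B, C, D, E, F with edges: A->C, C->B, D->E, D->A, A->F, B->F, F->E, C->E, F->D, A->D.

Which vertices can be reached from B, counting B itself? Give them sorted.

A, B, C, D, E, F

Start at B.
Its neighbours: F.
Then their neighbours: D, E.
Then next layer: A.
Then next layer: C.
Every vertex is now reached.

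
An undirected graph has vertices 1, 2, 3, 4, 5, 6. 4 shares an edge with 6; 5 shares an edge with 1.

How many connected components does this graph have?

From 1: component {1, 5}.
From 2: component {2}.
From 3: component {3}.
From 4: component {4, 6}.
That's 4 components.

4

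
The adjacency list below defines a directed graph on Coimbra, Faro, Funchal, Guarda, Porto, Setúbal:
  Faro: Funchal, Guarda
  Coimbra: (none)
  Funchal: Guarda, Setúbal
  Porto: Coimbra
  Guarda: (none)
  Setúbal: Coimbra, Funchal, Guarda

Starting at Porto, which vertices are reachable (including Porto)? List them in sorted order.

Start at Porto.
Its neighbours: Coimbra.
Nothing further is reachable.

Coimbra, Porto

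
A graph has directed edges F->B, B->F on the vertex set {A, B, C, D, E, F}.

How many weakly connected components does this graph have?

From A: component {A}.
From B: component {B, F}.
From C: component {C}.
From D: component {D}.
From E: component {E}.
That's 5 components.

5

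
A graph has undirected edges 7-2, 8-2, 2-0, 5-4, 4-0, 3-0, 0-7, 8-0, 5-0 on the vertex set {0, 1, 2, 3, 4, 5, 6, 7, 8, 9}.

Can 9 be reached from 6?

No

6 has no edges, so nothing is reachable from it.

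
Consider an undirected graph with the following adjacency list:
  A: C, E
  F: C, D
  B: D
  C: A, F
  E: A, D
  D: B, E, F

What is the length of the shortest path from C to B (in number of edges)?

3

Distance 0: C.
Distance 1: A, F.
Distance 2: D, E.
Distance 3: B — contains B.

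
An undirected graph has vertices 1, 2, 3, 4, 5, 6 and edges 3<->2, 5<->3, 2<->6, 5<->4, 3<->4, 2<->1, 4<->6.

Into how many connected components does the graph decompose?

1

From 1: component {1, 2, 3, 4, 5, 6}.
That's 1 component.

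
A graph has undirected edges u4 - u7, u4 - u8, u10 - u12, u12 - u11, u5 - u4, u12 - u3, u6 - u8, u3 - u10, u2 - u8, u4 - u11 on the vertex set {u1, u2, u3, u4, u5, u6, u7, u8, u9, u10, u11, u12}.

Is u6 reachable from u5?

Yes

Explore from u5.
Distance 1: reach u4.
Distance 2: reach u7, u8, u11.
Distance 3: reach u2, u6, u12.
Found u6.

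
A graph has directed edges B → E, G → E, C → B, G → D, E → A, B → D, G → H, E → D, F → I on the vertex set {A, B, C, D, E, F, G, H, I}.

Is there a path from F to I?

Yes

Explore from F.
Distance 1: reach I.
Found I.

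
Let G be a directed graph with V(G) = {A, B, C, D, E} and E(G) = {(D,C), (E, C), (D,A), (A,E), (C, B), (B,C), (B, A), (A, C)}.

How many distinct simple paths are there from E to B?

1

E→C→B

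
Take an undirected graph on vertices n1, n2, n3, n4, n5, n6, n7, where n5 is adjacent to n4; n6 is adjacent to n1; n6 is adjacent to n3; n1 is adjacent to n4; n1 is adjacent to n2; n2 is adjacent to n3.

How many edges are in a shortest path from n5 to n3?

Distance 0: n5.
Distance 1: n4.
Distance 2: n1.
Distance 3: n2, n6.
Distance 4: n3 — contains n3.

4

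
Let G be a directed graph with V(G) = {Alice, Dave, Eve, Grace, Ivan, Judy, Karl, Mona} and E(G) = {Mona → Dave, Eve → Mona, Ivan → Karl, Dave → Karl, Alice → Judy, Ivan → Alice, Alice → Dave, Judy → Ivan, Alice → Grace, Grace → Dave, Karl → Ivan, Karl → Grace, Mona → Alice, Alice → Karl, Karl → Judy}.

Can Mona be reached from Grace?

Explore from Grace.
Distance 1: reach Dave.
Distance 2: reach Karl.
Distance 3: reach Ivan, Judy.
Distance 4: reach Alice.
The search from Grace is exhausted; no directed path reaches Mona.

No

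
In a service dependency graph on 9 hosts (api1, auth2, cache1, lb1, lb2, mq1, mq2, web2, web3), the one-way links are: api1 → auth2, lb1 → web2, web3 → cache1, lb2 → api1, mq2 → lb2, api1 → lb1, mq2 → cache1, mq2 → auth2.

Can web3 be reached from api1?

Explore from api1.
Distance 1: reach auth2, lb1.
Distance 2: reach web2.
The search from api1 is exhausted; no directed path reaches web3.

No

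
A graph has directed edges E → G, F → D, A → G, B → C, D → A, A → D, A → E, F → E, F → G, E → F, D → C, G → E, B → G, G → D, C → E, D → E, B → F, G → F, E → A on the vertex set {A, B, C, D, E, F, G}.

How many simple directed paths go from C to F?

C→E→A→G→F
C→E→F
C→E→G→F

3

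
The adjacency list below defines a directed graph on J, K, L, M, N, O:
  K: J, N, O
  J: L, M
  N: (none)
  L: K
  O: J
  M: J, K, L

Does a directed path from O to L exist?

Explore from O.
Distance 1: reach J.
Distance 2: reach L, M.
Found L.

Yes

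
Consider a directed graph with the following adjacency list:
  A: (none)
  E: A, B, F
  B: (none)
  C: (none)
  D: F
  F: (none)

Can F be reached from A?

No

A has no outgoing edges, so nothing is reachable from it.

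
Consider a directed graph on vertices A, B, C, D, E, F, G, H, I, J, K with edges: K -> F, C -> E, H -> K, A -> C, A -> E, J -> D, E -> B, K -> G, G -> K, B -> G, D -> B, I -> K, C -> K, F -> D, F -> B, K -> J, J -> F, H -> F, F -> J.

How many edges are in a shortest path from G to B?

Distance 0: G.
Distance 1: K.
Distance 2: F, J.
Distance 3: B, D — contains B.

3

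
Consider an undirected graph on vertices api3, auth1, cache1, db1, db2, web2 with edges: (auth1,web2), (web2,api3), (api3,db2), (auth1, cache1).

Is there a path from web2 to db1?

No

Explore from web2.
Distance 1: reach api3, auth1.
Distance 2: reach cache1, db2.
The search is exhausted without reaching db1; it lies in a different component.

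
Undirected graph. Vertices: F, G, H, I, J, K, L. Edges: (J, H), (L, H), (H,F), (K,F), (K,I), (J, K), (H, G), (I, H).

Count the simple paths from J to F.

4

J–H–F
J–H–I–K–F
J–K–F
J–K–I–H–F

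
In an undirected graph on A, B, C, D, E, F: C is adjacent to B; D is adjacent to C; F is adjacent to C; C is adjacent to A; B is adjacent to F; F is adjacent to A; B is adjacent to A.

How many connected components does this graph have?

2

From A: component {A, B, C, D, F}.
From E: component {E}.
That's 2 components.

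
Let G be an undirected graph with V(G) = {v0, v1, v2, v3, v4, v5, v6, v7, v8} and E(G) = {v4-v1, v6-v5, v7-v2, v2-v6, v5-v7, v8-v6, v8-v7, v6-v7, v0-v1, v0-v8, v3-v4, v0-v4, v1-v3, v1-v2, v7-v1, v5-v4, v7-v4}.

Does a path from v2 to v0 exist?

Yes

Explore from v2.
Distance 1: reach v1, v6, v7.
Distance 2: reach v0, v3, v4, v5, v8.
Found v0.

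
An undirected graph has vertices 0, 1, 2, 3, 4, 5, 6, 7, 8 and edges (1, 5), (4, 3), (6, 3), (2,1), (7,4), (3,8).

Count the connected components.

From 0: component {0}.
From 1: component {1, 2, 5}.
From 3: component {3, 4, 6, 7, 8}.
That's 3 components.

3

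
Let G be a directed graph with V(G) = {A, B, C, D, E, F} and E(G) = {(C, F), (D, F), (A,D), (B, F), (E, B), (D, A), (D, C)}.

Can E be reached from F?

No

F has no outgoing edges, so nothing is reachable from it.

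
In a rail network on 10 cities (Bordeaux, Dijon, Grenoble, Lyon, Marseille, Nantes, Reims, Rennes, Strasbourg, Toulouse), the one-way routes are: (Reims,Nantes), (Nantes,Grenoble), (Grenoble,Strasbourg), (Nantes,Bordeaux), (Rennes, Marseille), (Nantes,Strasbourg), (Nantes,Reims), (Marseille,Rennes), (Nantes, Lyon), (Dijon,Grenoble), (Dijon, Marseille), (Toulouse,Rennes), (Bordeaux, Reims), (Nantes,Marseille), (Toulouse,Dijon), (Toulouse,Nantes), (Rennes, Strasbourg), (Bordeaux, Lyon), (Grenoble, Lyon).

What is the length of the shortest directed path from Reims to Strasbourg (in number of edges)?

Distance 0: Reims.
Distance 1: Nantes.
Distance 2: Bordeaux, Grenoble, Lyon, Marseille, Strasbourg — contains Strasbourg.

2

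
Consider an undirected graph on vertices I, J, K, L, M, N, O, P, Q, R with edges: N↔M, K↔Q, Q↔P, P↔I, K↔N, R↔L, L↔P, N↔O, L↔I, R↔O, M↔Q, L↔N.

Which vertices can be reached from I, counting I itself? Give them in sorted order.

Start at I.
Its neighbours: L, P.
Then their neighbours: N, Q, R.
Then next layer: K, M, O.
Nothing further is reachable.

I, K, L, M, N, O, P, Q, R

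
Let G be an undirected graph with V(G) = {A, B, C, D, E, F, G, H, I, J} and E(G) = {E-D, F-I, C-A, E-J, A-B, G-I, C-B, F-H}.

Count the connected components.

3

From A: component {A, B, C}.
From D: component {D, E, J}.
From F: component {F, G, H, I}.
That's 3 components.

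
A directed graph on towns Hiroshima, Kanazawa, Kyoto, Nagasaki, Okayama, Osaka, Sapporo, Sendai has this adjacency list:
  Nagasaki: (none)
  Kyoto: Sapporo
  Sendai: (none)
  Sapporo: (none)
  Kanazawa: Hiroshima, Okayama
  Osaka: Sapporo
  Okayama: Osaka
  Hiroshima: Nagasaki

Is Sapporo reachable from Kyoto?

Yes

Explore from Kyoto.
Distance 1: reach Sapporo.
Found Sapporo.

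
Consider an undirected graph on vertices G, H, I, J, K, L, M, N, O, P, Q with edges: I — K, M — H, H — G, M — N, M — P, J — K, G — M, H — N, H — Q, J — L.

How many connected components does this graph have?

From G: component {G, H, M, N, P, Q}.
From I: component {I, J, K, L}.
From O: component {O}.
That's 3 components.

3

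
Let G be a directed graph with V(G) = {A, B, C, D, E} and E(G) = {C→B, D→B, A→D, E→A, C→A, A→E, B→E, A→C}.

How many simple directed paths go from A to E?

A→C→B→E
A→D→B→E
A→E

3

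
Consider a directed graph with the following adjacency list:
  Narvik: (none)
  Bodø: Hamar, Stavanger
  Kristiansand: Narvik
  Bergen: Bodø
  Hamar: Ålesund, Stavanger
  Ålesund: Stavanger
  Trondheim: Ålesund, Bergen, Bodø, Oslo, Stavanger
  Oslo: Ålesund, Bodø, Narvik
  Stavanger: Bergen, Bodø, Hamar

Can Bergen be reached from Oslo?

Explore from Oslo.
Distance 1: reach Ålesund, Bodø, Narvik.
Distance 2: reach Hamar, Stavanger.
Distance 3: reach Bergen.
Found Bergen.

Yes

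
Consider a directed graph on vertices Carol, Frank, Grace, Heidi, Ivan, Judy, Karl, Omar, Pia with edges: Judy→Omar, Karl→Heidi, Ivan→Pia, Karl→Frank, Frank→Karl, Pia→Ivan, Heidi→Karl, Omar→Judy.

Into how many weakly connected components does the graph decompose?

5

From Carol: component {Carol}.
From Frank: component {Frank, Heidi, Karl}.
From Grace: component {Grace}.
From Ivan: component {Ivan, Pia}.
From Judy: component {Judy, Omar}.
That's 5 components.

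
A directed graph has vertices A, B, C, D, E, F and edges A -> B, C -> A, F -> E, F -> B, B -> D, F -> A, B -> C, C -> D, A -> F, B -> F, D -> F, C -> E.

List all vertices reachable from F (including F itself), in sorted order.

Start at F.
Its neighbours: A, B, E.
Then their neighbours: C, D.
Every vertex is now reached.

A, B, C, D, E, F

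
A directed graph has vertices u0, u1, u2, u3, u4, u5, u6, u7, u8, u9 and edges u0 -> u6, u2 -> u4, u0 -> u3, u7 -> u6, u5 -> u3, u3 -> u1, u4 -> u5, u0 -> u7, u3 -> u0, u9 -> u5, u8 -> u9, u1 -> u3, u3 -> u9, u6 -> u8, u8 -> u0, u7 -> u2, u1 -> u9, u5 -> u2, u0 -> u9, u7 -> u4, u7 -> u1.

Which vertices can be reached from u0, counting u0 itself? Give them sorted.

Start at u0.
Its neighbours: u3, u6, u7, u9.
Then their neighbours: u1, u2, u4, u5, u8.
Every vertex is now reached.

u0, u1, u2, u3, u4, u5, u6, u7, u8, u9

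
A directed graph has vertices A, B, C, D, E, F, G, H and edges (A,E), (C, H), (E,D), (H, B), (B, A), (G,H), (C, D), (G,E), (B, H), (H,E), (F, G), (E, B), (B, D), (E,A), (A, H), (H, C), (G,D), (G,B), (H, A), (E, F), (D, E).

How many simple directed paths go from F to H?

10

F→G→B→A→H
F→G→B→D→E→A→H
F→G→B→H
F→G→D→E→A→H
F→G→D→E→B→A→H
F→G→D→E→B→H
F→G→E→A→H
F→G→E→B→A→H
F→G→E→B→H
F→G→H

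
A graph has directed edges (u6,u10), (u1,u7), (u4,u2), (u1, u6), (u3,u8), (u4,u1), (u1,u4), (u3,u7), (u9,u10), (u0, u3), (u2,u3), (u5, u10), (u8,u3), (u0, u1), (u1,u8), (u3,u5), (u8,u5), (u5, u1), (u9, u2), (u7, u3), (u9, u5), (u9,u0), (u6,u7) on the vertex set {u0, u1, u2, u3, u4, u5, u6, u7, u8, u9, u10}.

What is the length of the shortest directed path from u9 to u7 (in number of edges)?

3

Distance 0: u9.
Distance 1: u0, u2, u5, u10.
Distance 2: u1, u3.
Distance 3: u4, u6, u7, u8 — contains u7.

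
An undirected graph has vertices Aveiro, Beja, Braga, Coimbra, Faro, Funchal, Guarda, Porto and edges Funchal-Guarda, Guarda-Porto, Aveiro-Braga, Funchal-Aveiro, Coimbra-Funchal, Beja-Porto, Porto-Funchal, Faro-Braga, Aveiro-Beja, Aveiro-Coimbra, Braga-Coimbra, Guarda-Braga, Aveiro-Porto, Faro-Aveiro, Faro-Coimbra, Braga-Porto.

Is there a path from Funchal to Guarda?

Explore from Funchal.
Distance 1: reach Aveiro, Coimbra, Guarda, Porto.
Found Guarda.

Yes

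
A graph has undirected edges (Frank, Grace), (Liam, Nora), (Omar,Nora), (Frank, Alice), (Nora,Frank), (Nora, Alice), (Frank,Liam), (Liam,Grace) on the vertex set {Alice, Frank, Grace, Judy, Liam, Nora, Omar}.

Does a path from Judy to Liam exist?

No

Judy has no edges, so nothing is reachable from it.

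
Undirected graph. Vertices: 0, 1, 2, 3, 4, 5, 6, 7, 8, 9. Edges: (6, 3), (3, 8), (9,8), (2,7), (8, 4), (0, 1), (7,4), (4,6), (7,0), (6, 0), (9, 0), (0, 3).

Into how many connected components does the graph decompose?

2

From 0: component {0, 1, 2, 3, 4, 6, 7, 8, 9}.
From 5: component {5}.
That's 2 components.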